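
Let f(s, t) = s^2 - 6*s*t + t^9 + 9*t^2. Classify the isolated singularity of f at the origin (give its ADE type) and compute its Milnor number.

Type A_8, Milnor number mu = 8.

The Hessian of f at 0 has rank 1. Corank 1: A-series; mu = 8 gives A_8.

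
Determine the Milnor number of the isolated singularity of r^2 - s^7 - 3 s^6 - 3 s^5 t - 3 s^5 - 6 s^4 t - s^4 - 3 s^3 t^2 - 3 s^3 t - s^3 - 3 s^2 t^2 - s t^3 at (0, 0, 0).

The Hessian of f at 0 is [[0, 0, 0], [0, 0, 0], [0, 0, 2]] with rank 1, so corank 2. A Groebner basis of the Jacobian ideal J(f) in C{s,t,r} is {3*s^2 + t^4 + t^3, s^3, s^2*t - s^2 - t^3/3, 2*s^2 + s*t^2 + 2*t^3/3, r}; counting standard monomials gives mu = 7. Corank 2; j^3 = -s^3 is a perfect cube, so E-series; the 4-jet and mu = 7 give E_7.

7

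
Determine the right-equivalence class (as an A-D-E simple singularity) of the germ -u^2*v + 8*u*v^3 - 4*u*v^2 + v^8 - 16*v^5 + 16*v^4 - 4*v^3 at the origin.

The Hessian of f at 0 has rank 0. Corank 2; j^3 = -v*(u + 2*v)^2 has shape L^2 M (L != M), so D-series; mu = 9 gives D_9.

D_9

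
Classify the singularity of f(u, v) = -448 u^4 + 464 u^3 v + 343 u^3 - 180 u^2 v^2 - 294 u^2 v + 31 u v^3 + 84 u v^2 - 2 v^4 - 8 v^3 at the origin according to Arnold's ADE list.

The Hessian of f at 0 has rank 0. Corank 2; j^3 = (7*u - 2*v)^3 is a perfect cube, so E-series; the 4-jet and mu = 7 give E_7.

E7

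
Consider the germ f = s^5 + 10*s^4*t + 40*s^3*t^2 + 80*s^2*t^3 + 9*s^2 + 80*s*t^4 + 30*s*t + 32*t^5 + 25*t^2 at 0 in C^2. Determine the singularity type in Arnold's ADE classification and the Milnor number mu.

Type A_{4}, Milnor number mu = 4.

The Hessian of f at 0 has rank 1. Corank 1: A-series; mu = 4 gives A_4.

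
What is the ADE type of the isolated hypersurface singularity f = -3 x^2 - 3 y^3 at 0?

A_2

The Hessian of f at 0 is [[-6, 0], [0, 0]] with rank 1, so corank 1. A Groebner basis of the Jacobian ideal J(f) in C{x,y} is {y^2, x}; counting standard monomials gives mu = 2. Corank 1: A-series; mu = 2 gives A_2.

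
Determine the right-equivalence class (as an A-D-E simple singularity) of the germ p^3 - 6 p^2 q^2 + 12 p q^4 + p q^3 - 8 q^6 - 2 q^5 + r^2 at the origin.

E_{7}

The Hessian of f at 0 is [[0, 0, 0], [0, 0, 0], [0, 0, 2]] with rank 1, so corank 2. A Groebner basis of the Jacobian ideal J(f) in C{p,q,r} is {-p^2/4 + q^4 - q^3/12, p^3, p^2*q + p^2/12 + q^3/36, -p^2/2 + p*q^2 - q^3/6, r}; counting standard monomials gives mu = 7. Corank 2; j^3 = p^3 is a perfect cube, so E-series; the 4-jet and mu = 7 give E_7.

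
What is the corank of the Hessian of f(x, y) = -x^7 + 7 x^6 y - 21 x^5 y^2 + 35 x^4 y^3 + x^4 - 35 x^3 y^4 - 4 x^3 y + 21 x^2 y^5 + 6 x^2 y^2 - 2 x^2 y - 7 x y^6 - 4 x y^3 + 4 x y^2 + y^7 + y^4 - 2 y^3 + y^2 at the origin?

1

Hessian at 0 has rank 1.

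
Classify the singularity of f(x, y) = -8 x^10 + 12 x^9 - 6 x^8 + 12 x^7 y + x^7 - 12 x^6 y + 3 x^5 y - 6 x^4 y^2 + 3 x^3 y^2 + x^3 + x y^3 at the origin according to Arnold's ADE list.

The Hessian of f at 0 has rank 0. Corank 2; j^3 = x^3 is a perfect cube, so E-series; the 4-jet and mu = 7 give E_7.

E_{7}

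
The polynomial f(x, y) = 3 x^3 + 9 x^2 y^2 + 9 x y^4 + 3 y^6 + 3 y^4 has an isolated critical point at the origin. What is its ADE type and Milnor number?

Type E_{6}, Milnor number mu = 6.

The Hessian of f at 0 has rank 0. Corank 2; j^3 = 3*x^3 is a perfect cube, so E-series; the 4-jet and mu = 6 give E_6.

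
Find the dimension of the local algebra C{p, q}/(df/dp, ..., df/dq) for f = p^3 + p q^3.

7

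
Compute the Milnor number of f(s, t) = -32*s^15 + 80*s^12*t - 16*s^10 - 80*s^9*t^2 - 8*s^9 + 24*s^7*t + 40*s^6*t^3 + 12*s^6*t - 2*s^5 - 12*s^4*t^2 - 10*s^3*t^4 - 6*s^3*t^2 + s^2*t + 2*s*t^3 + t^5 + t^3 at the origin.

4

The Hessian of f at 0 has rank 0. Corank 2; j^3 = t*(s^2 + t^2) splits into three distinct lines over C (the quadratic factor has nonzero discriminant), so D_4.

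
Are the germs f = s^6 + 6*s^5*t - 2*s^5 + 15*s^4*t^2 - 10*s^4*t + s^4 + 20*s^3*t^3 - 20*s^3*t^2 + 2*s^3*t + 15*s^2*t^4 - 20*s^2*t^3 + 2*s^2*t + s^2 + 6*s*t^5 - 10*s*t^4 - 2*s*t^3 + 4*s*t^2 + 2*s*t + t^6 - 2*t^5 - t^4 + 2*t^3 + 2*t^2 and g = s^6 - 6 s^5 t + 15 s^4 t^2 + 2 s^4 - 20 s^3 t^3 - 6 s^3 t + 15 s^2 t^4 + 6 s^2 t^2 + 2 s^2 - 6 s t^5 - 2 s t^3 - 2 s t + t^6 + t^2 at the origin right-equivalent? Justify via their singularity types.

Yes.

The Hessian of f at 0 has rank 2. Corank 0: nondegenerate Morse point, so A_1. The Hessian of g at 0 has rank 2. Corank 0: nondegenerate Morse point, so A_1. Both have type A_1, hence right-equivalent.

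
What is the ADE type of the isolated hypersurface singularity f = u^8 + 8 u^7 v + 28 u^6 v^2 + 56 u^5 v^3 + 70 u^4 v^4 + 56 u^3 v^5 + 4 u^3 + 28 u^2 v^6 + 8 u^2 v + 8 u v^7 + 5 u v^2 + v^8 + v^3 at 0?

D_{9}

The Hessian of f at 0 is [[0, 0], [0, 0]] with rank 0, so corank 2. A Groebner basis of the Jacobian ideal J(f) in C{u,v} is {-32*u*v + v^7 - 16*v^2, u*v^2 + v^3/2, u^2 + 3*u*v/2 + v^2/2}; counting standard monomials gives mu = 9. Corank 2; j^3 = (u + v)*(2*u + v)^2 has shape L^2 M (L != M), so D-series; mu = 9 gives D_9.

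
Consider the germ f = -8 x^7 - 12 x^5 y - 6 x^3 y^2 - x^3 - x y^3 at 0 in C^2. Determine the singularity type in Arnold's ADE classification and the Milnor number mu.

The Hessian of f at 0 has rank 0. Corank 2; j^3 = -x^3 is a perfect cube, so E-series; the 4-jet and mu = 7 give E_7.

Type E_7, Milnor number mu = 7.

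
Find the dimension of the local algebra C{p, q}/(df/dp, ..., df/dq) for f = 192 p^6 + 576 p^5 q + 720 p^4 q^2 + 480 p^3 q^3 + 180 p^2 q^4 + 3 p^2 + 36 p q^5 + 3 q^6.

5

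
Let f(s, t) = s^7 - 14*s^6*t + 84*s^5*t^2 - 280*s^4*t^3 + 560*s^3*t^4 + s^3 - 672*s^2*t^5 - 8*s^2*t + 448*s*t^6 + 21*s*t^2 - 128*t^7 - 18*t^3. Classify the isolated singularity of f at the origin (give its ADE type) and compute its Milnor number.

Type D_8, Milnor number mu = 8.

The Hessian of f at 0 has rank 0. Corank 2; j^3 = (s - 3*t)^2*(s - 2*t) has shape L^2 M (L != M), so D-series; mu = 8 gives D_8.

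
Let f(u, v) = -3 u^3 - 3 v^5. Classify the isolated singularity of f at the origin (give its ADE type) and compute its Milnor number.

The Hessian of f at 0 is [[0, 0], [0, 0]] with rank 0, so corank 2. A Groebner basis of the Jacobian ideal J(f) in C{u,v} is {v^4, u^2}; counting standard monomials gives mu = 8. Corank 2; j^3 = -3*u^3 is a perfect cube, so E-series; the 5-jet and mu = 8 give E_8.

Type E_8, Milnor number mu = 8.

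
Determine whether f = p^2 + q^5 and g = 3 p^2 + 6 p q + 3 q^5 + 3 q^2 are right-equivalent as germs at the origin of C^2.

Yes.

The Hessian of f at 0 is [[2, 0], [0, 0]] with rank 1, so corank 1. A Groebner basis of the Jacobian ideal J(f) in C{p,q} is {q^4, p}; counting standard monomials gives mu = 4. Corank 1: A-series; mu = 4 gives A_4. The Hessian of g at 0 is [[6, 6], [6, 6]] with rank 1, so corank 1. A Groebner basis of the Jacobian ideal J(g) in C{p,q} is {q^4, p + q}; counting standard monomials gives mu = 4. Corank 1: A-series; mu = 4 gives A_4. Both have type A_4, hence right-equivalent.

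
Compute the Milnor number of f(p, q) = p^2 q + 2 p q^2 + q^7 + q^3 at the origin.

8

The Hessian of f at 0 has rank 0. Corank 2; j^3 = q*(p + q)^2 has shape L^2 M (L != M), so D-series; mu = 8 gives D_8.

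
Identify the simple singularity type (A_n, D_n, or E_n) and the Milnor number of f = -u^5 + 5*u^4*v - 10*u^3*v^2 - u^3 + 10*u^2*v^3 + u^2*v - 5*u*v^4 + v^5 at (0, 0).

Type D_6, Milnor number mu = 6.

The Hessian of f at 0 is [[0, 0], [0, 0]] with rank 0, so corank 2. A Groebner basis of the Jacobian ideal J(f) in C{u,v} is {u*v/5 + v^4, u*v^2, u^2 - u*v}; counting standard monomials gives mu = 6. Corank 2; j^3 = -u^2*(u - v) has shape L^2 M (L != M), so D-series; mu = 6 gives D_6.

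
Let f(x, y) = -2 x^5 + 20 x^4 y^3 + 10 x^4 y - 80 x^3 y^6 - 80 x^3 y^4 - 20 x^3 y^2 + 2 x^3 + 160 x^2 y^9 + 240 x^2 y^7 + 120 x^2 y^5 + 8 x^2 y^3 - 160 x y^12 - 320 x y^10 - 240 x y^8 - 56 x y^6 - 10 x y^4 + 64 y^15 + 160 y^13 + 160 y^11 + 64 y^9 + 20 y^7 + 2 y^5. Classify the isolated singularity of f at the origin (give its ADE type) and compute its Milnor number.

Type E8, Milnor number mu = 8.

The Hessian of f at 0 has rank 0. Corank 2; j^3 = 2*x^3 is a perfect cube, so E-series; the 5-jet and mu = 8 give E_8.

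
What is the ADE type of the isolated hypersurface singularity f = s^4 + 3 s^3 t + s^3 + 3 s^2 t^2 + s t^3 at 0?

The Hessian of f at 0 is [[0, 0], [0, 0]] with rank 0, so corank 2. A Groebner basis of the Jacobian ideal J(f) in C{s,t} is {3*s^2 + t^4 + t^3, s^3, s^2*t - s^2 - t^3/3, 2*s^2 + s*t^2 + 2*t^3/3}; counting standard monomials gives mu = 7. Corank 2; j^3 = s^3 is a perfect cube, so E-series; the 4-jet and mu = 7 give E_7.

E_{7}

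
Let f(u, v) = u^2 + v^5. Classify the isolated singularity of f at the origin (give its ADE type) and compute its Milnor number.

Type A4, Milnor number mu = 4.

The Hessian of f at 0 is [[2, 0], [0, 0]] with rank 1, so corank 1. A Groebner basis of the Jacobian ideal J(f) in C{u,v} is {v^4, u}; counting standard monomials gives mu = 4. Corank 1: A-series; mu = 4 gives A_4.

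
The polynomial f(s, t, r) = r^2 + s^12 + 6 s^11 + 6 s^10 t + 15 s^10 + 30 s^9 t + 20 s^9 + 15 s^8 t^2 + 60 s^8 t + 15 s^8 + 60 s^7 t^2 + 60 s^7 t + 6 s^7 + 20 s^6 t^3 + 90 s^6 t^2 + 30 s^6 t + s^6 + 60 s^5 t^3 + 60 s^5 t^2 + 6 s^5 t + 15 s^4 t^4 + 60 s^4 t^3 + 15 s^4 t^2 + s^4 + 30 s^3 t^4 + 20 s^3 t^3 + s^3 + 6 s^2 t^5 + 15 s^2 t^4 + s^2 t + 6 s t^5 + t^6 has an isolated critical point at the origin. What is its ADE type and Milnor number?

Type D7, Milnor number mu = 7.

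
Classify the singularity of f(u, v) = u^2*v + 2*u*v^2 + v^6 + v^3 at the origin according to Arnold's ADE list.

D_{7}

The Hessian of f at 0 has rank 0. Corank 2; j^3 = v*(u + v)^2 has shape L^2 M (L != M), so D-series; mu = 7 gives D_7.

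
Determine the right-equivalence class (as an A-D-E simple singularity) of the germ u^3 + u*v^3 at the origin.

E_{7}

The Hessian of f at 0 is [[0, 0], [0, 0]] with rank 0, so corank 2. A Groebner basis of the Jacobian ideal J(f) in C{u,v} is {u^3, u*v^2, 3*u^2 + v^3}; counting standard monomials gives mu = 7. Corank 2; j^3 = u^3 is a perfect cube, so E-series; the 4-jet and mu = 7 give E_7.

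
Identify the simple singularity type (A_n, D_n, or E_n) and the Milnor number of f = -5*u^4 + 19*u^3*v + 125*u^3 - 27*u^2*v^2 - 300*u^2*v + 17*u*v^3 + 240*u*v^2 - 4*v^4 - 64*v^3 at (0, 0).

The Hessian of f at 0 is [[0, 0], [0, 0]] with rank 0, so corank 2. A Groebner basis of the Jacobian ideal J(f) in C{u,v} is {1171875*u^2 - 1875000*u*v + v^4 + 125*v^3 + 750000*v^2, u^3 - 2700*u^2 + 4320*u*v - 4*v^3/5 - 1728*v^2, u^2*v - 2125*u^2 + 3400*u*v - 13*v^3/15 - 1360*v^2, -1250*u^2 + u*v^2 + 2000*u*v - 14*v^3/15 - 800*v^2}; counting standard monomials gives mu = 7. Corank 2; j^3 = (5*u - 4*v)^3 is a perfect cube, so E-series; the 4-jet and mu = 7 give E_7.

Type E_7, Milnor number mu = 7.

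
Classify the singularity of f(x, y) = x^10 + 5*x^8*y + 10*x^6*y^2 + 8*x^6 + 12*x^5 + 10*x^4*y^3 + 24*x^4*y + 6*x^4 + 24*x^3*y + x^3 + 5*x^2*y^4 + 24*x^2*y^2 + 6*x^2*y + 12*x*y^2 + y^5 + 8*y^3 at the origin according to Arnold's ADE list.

E_{8}

The Hessian of f at 0 has rank 0. Corank 2; j^3 = (x + 2*y)^3 is a perfect cube, so E-series; the 5-jet and mu = 8 give E_8.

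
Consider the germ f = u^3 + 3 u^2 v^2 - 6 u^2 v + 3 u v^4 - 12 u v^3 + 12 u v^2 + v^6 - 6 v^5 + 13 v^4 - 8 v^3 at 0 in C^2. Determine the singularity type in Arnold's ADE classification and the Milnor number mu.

Type E_{6}, Milnor number mu = 6.

The Hessian of f at 0 has rank 0. Corank 2; j^3 = (u - 2*v)^3 is a perfect cube, so E-series; the 4-jet and mu = 6 give E_6.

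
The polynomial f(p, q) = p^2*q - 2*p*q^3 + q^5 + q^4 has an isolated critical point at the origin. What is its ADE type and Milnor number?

Type D_{5}, Milnor number mu = 5.

The Hessian of f at 0 is [[0, 0], [0, 0]] with rank 0, so corank 2. A Groebner basis of the Jacobian ideal J(f) in C{p,q} is {p*q^2, -p*q + q^3, p^2 + 4*p*q}; counting standard monomials gives mu = 5. Corank 2; j^3 = p^2*q has shape L^2 M (L != M), so D-series; mu = 5 gives D_5.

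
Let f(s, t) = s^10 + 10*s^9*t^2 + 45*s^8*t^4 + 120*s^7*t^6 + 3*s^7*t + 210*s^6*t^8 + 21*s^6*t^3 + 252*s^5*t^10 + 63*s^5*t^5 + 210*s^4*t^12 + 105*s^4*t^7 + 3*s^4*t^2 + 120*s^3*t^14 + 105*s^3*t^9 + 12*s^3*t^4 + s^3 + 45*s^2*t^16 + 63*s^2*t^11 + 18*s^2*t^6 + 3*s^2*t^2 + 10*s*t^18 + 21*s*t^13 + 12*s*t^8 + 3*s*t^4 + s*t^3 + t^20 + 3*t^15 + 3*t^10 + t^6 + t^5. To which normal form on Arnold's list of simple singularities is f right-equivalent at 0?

The Hessian of f at 0 has rank 0. Corank 2; j^3 = s^3 is a perfect cube, so E-series; the 4-jet and mu = 7 give E_7.

E7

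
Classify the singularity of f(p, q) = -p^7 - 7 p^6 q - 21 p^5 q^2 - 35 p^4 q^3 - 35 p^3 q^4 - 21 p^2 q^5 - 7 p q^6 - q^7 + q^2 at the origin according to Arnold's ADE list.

A_{6}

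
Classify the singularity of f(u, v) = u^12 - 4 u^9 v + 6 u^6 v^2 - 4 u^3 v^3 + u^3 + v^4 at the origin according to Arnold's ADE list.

E_{6}

The Hessian of f at 0 has rank 0. Corank 2; j^3 = u^3 is a perfect cube, so E-series; the 4-jet and mu = 6 give E_6.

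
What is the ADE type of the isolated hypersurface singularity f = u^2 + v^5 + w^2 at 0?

A_{4}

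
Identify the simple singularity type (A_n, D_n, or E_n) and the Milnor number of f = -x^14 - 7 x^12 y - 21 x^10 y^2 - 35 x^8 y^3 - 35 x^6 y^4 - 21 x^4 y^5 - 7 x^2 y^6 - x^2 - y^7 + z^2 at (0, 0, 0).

The Hessian of f at 0 has rank 2. Corank 1: A-series; mu = 6 gives A_6.

Type A_6, Milnor number mu = 6.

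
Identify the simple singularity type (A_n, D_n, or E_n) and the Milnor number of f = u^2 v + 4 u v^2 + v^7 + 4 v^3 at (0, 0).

Type D8, Milnor number mu = 8.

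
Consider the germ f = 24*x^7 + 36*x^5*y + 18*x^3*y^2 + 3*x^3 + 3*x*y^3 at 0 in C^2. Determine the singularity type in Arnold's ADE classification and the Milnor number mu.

Type E7, Milnor number mu = 7.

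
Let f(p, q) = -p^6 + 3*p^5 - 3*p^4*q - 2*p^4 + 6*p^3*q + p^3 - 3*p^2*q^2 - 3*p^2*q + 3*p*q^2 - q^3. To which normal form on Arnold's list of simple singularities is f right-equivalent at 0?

E_6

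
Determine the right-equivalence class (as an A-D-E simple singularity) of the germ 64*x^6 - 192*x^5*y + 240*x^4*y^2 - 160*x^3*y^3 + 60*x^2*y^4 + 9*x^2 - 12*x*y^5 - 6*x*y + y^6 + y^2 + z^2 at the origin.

The Hessian of f at 0 is [[18, -6, 0], [-6, 2, 0], [0, 0, 2]] with rank 2, so corank 1. A Groebner basis of the Jacobian ideal J(f) in C{x,y,z} is {y^5, x - y/3, z}; counting standard monomials gives mu = 5. Corank 1: A-series; mu = 5 gives A_5.

A5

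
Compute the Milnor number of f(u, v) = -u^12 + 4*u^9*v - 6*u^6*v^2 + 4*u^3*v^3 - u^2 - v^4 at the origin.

The Hessian of f at 0 is [[-2, 0], [0, 0]] with rank 1, so corank 1. A Groebner basis of the Jacobian ideal J(f) in C{u,v} is {v^3, u}; counting standard monomials gives mu = 3. Corank 1: A-series; mu = 3 gives A_3.

3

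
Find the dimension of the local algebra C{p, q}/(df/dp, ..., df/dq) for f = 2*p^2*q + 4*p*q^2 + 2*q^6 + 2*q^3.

7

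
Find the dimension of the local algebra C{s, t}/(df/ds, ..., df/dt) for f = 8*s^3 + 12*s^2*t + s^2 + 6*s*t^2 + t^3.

2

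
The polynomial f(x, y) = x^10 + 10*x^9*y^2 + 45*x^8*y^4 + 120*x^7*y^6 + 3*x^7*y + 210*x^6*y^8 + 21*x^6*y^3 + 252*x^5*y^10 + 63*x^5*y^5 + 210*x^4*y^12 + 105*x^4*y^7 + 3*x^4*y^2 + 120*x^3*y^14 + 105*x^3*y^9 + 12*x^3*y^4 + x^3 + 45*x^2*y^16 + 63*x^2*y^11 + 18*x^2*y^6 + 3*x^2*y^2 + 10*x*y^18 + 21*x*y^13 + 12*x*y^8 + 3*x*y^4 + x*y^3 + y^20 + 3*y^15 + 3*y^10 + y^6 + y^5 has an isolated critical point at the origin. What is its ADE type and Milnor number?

Type E7, Milnor number mu = 7.

The Hessian of f at 0 is [[0, 0], [0, 0]] with rank 0, so corank 2. A Groebner basis of the Jacobian ideal J(f) in C{x,y} is {-x^2 + y^4 - y^3/3, x^3, x^2*y + x^2/3 + y^3/9, x^2 + x*y^2 + y^3/3}; counting standard monomials gives mu = 7. Corank 2; j^3 = x^3 is a perfect cube, so E-series; the 4-jet and mu = 7 give E_7.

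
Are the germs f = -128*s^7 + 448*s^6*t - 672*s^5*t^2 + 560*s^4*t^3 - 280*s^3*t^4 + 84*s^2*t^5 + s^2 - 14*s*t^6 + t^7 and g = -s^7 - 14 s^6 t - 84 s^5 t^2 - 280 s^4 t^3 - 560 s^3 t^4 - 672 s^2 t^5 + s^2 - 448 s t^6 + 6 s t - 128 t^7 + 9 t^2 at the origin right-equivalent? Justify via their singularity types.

Yes.

The Hessian of f at 0 is [[2, 0], [0, 0]] with rank 1, so corank 1. A Groebner basis of the Jacobian ideal J(f) in C{s,t} is {t^6, s}; counting standard monomials gives mu = 6. Corank 1: A-series; mu = 6 gives A_6. The Hessian of g at 0 is [[2, 6], [6, 18]] with rank 1, so corank 1. A Groebner basis of the Jacobian ideal J(g) in C{s,t} is {t^6, s + 3*t}; counting standard monomials gives mu = 6. Corank 1: A-series; mu = 6 gives A_6. Both have type A_6, hence right-equivalent.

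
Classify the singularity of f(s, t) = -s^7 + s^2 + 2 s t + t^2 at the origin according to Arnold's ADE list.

A6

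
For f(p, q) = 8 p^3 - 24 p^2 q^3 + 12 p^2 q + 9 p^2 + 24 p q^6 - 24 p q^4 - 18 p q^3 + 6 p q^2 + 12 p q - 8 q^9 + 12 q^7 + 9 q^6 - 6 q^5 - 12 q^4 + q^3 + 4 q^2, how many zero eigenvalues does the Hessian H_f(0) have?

1

The Hessian at 0 is [[18, 12], [12, 8]] of rank 1; hence corank 1.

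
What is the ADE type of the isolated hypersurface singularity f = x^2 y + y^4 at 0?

D5

The Hessian of f at 0 has rank 0. Corank 2; j^3 = x^2*y has shape L^2 M (L != M), so D-series; mu = 5 gives D_5.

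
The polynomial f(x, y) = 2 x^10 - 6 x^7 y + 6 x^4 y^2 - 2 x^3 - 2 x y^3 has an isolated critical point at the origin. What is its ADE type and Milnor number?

Type E_7, Milnor number mu = 7.

The Hessian of f at 0 is [[0, 0], [0, 0]] with rank 0, so corank 2. A Groebner basis of the Jacobian ideal J(f) in C{x,y} is {x^3, x*y^2, 3*x^2 + y^3}; counting standard monomials gives mu = 7. Corank 2; j^3 = -2*x^3 is a perfect cube, so E-series; the 4-jet and mu = 7 give E_7.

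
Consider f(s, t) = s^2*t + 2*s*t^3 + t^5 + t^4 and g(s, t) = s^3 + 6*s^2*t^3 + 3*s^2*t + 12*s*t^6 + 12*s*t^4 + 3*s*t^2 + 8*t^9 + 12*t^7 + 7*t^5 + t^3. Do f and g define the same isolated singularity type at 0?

No.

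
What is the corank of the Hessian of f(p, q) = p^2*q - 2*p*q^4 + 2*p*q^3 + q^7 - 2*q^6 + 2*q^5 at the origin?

The Hessian at 0 is [[0, 0], [0, 0]] of rank 0; hence corank 2.

2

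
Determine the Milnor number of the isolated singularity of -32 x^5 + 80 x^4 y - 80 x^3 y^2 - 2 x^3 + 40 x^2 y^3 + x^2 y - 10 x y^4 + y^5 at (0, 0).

6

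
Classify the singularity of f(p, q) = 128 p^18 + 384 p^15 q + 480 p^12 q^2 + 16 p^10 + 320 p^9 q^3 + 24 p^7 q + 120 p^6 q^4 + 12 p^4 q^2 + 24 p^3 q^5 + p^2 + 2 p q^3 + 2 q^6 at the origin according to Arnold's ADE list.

The Hessian of f at 0 is [[2, 0], [0, 0]] with rank 1, so corank 1. A Groebner basis of the Jacobian ideal J(f) in C{p,q} is {p*q^2, p + q^3, p^2}; counting standard monomials gives mu = 5. Corank 1: A-series; mu = 5 gives A_5.

A5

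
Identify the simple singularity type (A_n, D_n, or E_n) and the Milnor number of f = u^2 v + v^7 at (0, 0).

Type D8, Milnor number mu = 8.

The Hessian of f at 0 is [[0, 0], [0, 0]] with rank 0, so corank 2. A Groebner basis of the Jacobian ideal J(f) in C{u,v} is {u^2/7 + v^6, u^3, u*v}; counting standard monomials gives mu = 8. Corank 2; j^3 = u^2*v has shape L^2 M (L != M), so D-series; mu = 8 gives D_8.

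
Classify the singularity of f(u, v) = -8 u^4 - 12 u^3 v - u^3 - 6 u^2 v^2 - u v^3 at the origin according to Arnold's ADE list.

E_7

The Hessian of f at 0 has rank 0. Corank 2; j^3 = -u^3 is a perfect cube, so E-series; the 4-jet and mu = 7 give E_7.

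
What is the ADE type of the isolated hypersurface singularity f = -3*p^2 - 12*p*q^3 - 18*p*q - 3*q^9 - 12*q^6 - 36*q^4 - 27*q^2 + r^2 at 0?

A_{8}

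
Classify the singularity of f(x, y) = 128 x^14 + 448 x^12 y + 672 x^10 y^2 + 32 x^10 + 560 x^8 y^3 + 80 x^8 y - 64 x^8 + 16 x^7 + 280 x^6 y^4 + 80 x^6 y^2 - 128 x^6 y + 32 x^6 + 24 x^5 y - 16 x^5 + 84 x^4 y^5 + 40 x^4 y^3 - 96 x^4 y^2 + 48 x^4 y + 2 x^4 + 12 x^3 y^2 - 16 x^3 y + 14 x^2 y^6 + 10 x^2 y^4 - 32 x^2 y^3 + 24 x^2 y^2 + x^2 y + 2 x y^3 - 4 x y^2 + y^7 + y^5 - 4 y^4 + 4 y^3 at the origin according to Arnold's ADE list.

D8

The Hessian of f at 0 is [[0, 0], [0, 0]] with rank 0, so corank 2. A Groebner basis of the Jacobian ideal J(f) in C{x,y} is {-346441*x^2/39216039 + x*y^3 - 10426465*x*y^2/13072013 + 13912843*x*y/156864156 + 41562785*y^3/52288052 - 11141315*y^2/78432078, -174612*x^2/13072013 - 12237175*x*y^2/13072013 + 1634936*x*y/13072013 + y^4 + 10427030*y^3/13072013 - 2571424*y^2/13072013, x^3 - 3525765*x^2/13072013 - 229281*x*y^2/13072013 + 14311245*x*y/26144026 + 188041*y^3/26144026 - 208185*y^2/13072013, x^2*y - 565*x^2/13072013 + 291823*x*y^2/13072013 - 14072585*x*y/52288052 - 262417*y^3/52288052 + 14077105*y^2/26144026}; counting standard monomials gives mu = 8. Corank 2; j^3 = y*(x - 2*y)^2 has shape L^2 M (L != M), so D-series; mu = 8 gives D_8.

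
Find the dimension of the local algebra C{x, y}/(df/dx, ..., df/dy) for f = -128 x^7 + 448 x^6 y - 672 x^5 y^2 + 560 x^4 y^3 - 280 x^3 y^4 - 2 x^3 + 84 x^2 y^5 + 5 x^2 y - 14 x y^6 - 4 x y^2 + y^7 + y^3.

The Hessian of f at 0 is [[0, 0], [0, 0]] with rank 0, so corank 2. A Groebner basis of the Jacobian ideal J(f) in C{x,y} is {-x*y/14 + y^6 + y^2/14, x*y^2 - y^3, x^2 - 3*x*y/2 + y^2/2}; counting standard monomials gives mu = 8. Corank 2; j^3 = -(x - y)^2*(2*x - y) has shape L^2 M (L != M), so D-series; mu = 8 gives D_8.

8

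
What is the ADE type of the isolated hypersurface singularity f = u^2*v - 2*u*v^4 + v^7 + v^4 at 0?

D_{5}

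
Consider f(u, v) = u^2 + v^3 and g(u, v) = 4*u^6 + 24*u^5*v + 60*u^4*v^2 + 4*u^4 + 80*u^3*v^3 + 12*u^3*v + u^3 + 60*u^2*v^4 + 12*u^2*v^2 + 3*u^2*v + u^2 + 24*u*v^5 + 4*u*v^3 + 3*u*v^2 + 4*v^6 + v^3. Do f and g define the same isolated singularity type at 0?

Yes.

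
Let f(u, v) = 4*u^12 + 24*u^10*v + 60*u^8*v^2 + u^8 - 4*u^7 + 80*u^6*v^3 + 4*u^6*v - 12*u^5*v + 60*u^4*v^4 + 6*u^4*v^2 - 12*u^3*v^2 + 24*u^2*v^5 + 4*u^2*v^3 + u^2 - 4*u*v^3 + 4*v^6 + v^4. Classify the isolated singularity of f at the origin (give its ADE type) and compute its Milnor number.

The Hessian of f at 0 has rank 1. Corank 1: A-series; mu = 3 gives A_3.

Type A3, Milnor number mu = 3.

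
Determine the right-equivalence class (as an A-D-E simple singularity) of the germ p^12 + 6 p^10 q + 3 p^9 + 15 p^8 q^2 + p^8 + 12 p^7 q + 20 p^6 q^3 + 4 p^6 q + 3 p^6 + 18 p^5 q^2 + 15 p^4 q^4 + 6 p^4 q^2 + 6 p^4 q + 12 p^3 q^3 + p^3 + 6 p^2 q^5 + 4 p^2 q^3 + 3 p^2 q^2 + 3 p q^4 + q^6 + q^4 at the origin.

E_6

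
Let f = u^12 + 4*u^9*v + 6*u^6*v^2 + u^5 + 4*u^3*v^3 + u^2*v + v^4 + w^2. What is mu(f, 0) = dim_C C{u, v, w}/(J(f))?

The Hessian of f at 0 has rank 1. Corank 2; j^3 = u^2*v has shape L^2 M (L != M), so D-series; mu = 5 gives D_5.

5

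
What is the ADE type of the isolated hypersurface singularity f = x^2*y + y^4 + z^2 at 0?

D5

The Hessian of f at 0 has rank 1. Corank 2; j^3 = x^2*y has shape L^2 M (L != M), so D-series; mu = 5 gives D_5.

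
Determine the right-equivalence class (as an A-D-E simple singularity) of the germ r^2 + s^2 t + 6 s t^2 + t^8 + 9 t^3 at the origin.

The Hessian of f at 0 is [[0, 0, 0], [0, 0, 0], [0, 0, 2]] with rank 1, so corank 2. A Groebner basis of the Jacobian ideal J(f) in C{s,t,r} is {s^2/8 + t^7 - 9*t^2/8, s^3 + 27*t^3, s*t + 3*t^2, r}; counting standard monomials gives mu = 9. Corank 2; j^3 = t*(s + 3*t)^2 has shape L^2 M (L != M), so D-series; mu = 9 gives D_9.

D9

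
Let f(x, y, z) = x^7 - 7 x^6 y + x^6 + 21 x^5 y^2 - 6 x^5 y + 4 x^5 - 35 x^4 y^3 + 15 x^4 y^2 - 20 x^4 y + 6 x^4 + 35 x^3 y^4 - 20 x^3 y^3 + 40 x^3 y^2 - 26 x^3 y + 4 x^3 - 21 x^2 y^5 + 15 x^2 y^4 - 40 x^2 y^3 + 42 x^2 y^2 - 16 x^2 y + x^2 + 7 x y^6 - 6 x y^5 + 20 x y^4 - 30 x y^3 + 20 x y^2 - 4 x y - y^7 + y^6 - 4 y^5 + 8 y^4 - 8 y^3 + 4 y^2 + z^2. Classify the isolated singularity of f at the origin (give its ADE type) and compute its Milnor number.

The Hessian of f at 0 has rank 2. Corank 1: A-series; mu = 6 gives A_6.

Type A_6, Milnor number mu = 6.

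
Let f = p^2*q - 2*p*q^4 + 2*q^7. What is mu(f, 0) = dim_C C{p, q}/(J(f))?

The Hessian of f at 0 has rank 0. Corank 2; j^3 = p^2*q has shape L^2 M (L != M), so D-series; mu = 8 gives D_8.

8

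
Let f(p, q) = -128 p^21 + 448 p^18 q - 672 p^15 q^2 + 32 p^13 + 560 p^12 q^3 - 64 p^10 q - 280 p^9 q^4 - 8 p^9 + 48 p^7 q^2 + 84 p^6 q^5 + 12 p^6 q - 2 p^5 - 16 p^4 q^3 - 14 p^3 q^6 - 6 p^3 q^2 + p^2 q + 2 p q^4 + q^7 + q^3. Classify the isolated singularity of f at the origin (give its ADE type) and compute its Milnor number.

Type D4, Milnor number mu = 4.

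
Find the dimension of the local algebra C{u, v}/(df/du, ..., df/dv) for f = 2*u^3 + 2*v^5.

The Hessian of f at 0 has rank 0. Corank 2; j^3 = 2*u^3 is a perfect cube, so E-series; the 5-jet and mu = 8 give E_8.

8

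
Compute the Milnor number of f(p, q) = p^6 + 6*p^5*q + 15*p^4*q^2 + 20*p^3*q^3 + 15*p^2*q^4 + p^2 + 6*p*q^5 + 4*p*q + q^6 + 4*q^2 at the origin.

The Hessian of f at 0 is [[2, 4], [4, 8]] with rank 1, so corank 1. A Groebner basis of the Jacobian ideal J(f) in C{p,q} is {q^5, p + 2*q}; counting standard monomials gives mu = 5. Corank 1: A-series; mu = 5 gives A_5.

5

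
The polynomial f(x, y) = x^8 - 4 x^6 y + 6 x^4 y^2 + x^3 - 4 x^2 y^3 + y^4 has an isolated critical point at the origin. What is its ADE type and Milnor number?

Type E6, Milnor number mu = 6.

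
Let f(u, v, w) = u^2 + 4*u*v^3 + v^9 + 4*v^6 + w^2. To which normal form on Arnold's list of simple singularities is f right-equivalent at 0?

The Hessian of f at 0 is [[2, 0, 0], [0, 0, 0], [0, 0, 2]] with rank 2, so corank 1. A Groebner basis of the Jacobian ideal J(f) in C{u,v,w} is {u^2*v^2, u^3, u/2 + v^3, w}; counting standard monomials gives mu = 8. Corank 1: A-series; mu = 8 gives A_8.

A_8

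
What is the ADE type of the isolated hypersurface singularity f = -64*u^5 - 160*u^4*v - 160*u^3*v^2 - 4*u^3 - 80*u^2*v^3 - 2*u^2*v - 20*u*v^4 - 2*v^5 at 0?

The Hessian of f at 0 has rank 0. Corank 2; j^3 = -2*u^2*(2*u + v) has shape L^2 M (L != M), so D-series; mu = 6 gives D_6.

D_6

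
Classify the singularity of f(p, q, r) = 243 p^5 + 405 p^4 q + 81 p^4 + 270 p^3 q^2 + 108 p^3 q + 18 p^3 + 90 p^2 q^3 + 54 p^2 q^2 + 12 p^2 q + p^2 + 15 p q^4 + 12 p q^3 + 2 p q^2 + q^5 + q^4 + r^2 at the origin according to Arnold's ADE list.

A_{4}

The Hessian of f at 0 is [[2, 0, 0], [0, 0, 0], [0, 0, 2]] with rank 2, so corank 1. A Groebner basis of the Jacobian ideal J(f) in C{p,q,r} is {-p/6 + q^3 - q^2/6, p^2, p*q + p/6 + q^2/6, r}; counting standard monomials gives mu = 4. Corank 1: A-series; mu = 4 gives A_4.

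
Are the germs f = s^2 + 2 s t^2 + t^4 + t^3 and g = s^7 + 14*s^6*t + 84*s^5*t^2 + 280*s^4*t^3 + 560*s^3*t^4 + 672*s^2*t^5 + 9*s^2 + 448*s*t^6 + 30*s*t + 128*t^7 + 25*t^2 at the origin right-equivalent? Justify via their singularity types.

No.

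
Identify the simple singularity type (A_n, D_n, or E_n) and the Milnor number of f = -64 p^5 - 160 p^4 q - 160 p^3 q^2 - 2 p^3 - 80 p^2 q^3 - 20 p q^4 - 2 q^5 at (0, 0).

Type E_{8}, Milnor number mu = 8.

The Hessian of f at 0 has rank 0. Corank 2; j^3 = -2*p^3 is a perfect cube, so E-series; the 5-jet and mu = 8 give E_8.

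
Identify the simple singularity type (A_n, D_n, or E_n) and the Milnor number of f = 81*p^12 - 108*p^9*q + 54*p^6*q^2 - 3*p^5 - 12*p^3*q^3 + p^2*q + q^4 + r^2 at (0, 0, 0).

The Hessian of f at 0 has rank 1. Corank 2; j^3 = p^2*q has shape L^2 M (L != M), so D-series; mu = 5 gives D_5.

Type D5, Milnor number mu = 5.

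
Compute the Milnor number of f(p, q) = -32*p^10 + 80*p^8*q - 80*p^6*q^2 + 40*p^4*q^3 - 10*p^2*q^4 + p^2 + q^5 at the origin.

The Hessian of f at 0 has rank 1. Corank 1: A-series; mu = 4 gives A_4.

4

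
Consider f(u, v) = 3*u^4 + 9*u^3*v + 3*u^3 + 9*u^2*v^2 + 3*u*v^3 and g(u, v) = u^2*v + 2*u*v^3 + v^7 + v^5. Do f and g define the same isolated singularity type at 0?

The Hessian of f at 0 is [[0, 0], [0, 0]] with rank 0, so corank 2. A Groebner basis of the Jacobian ideal J(f) in C{u,v} is {3*u^2 + v^4 + v^3, u^3, u^2*v - u^2 - v^3/3, 2*u^2 + u*v^2 + 2*v^3/3}; counting standard monomials gives mu = 7. Corank 2; j^3 = 3*u^3 is a perfect cube, so E-series; the 4-jet and mu = 7 give E_7. The Hessian of g at 0 is [[0, 0], [0, 0]] with rank 0, so corank 2. A Groebner basis of the Jacobian ideal J(g) in C{u,v} is {u^2*v^2 + u^2/7 + u*v^2/7, u^3 - u^2/7 - u*v^2/7, u*v + v^3}; counting standard monomials gives mu = 8. Corank 2; j^3 = u^2*v has shape L^2 M (L != M), so D-series; mu = 8 gives D_8. f is E_7 but g is D_8, hence not right-equivalent.

No.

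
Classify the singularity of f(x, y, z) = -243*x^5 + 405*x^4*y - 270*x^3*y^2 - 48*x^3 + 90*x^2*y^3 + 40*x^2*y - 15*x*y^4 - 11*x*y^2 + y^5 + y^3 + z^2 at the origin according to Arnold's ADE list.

The Hessian of f at 0 has rank 1. Corank 2; j^3 = -(3*x - y)*(4*x - y)^2 has shape L^2 M (L != M), so D-series; mu = 6 gives D_6.

D6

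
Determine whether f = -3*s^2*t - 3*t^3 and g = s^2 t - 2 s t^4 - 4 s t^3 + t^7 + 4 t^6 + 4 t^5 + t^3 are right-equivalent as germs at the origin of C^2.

Yes.

The Hessian of f at 0 has rank 0. Corank 2; j^3 = -3*t*(s^2 + t^2) splits into three distinct lines over C (the quadratic factor has nonzero discriminant), so D_4. The Hessian of g at 0 has rank 0. Corank 2; j^3 = t*(s^2 + t^2) splits into three distinct lines over C (the quadratic factor has nonzero discriminant), so D_4. Both have type D_4, hence right-equivalent.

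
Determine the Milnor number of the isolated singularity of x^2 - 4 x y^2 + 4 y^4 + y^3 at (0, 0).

2

The Hessian of f at 0 is [[2, 0], [0, 0]] with rank 1, so corank 1. A Groebner basis of the Jacobian ideal J(f) in C{x,y} is {y^2, x}; counting standard monomials gives mu = 2. Corank 1: A-series; mu = 2 gives A_2.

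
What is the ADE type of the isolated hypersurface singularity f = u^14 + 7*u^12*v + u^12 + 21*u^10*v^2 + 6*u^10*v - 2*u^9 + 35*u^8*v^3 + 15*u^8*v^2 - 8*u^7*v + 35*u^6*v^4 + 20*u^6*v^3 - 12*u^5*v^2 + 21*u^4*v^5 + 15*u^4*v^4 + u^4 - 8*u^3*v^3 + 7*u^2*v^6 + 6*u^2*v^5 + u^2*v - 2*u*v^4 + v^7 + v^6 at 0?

D_{7}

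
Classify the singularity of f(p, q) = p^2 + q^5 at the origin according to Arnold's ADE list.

A_{4}

The Hessian of f at 0 has rank 1. Corank 1: A-series; mu = 4 gives A_4.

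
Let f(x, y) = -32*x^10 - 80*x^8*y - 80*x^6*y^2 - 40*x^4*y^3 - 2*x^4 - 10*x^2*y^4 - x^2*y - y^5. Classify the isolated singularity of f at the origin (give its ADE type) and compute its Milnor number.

Type D_6, Milnor number mu = 6.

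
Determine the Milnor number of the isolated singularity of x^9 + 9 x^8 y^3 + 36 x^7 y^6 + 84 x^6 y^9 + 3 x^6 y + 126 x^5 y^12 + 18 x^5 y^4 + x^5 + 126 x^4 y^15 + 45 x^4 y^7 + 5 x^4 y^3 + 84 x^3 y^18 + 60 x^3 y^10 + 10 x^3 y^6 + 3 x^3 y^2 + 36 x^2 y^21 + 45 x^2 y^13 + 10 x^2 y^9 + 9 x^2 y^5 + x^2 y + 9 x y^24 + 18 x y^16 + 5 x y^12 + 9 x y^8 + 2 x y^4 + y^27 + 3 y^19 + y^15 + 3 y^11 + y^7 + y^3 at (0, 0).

4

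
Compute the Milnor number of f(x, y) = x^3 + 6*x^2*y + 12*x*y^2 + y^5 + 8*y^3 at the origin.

8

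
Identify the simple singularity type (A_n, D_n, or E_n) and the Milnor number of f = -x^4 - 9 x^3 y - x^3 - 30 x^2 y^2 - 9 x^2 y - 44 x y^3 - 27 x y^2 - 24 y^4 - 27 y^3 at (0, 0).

The Hessian of f at 0 has rank 0. Corank 2; j^3 = -(x + 3*y)^3 is a perfect cube, so E-series; the 4-jet and mu = 7 give E_7.

Type E_7, Milnor number mu = 7.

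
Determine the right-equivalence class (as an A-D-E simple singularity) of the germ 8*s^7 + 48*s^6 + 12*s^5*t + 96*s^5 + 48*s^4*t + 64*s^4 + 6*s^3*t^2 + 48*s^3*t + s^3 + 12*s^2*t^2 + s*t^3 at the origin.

The Hessian of f at 0 has rank 0. Corank 2; j^3 = s^3 is a perfect cube, so E-series; the 4-jet and mu = 7 give E_7.

E7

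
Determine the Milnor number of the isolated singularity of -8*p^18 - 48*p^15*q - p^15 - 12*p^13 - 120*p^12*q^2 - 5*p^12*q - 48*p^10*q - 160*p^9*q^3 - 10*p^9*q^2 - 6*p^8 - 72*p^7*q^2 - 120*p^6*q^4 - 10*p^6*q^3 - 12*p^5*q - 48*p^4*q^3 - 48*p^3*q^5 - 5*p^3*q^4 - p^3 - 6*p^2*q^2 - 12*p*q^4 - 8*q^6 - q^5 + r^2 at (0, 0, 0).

The Hessian of f at 0 has rank 1. Corank 2; j^3 = -p^3 is a perfect cube, so E-series; the 5-jet and mu = 8 give E_8.

8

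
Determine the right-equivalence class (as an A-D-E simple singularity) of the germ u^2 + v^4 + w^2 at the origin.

A3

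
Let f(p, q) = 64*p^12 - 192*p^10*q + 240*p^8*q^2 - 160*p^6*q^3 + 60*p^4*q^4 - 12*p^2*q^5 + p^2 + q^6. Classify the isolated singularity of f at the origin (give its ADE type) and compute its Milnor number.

The Hessian of f at 0 has rank 1. Corank 1: A-series; mu = 5 gives A_5.

Type A_{5}, Milnor number mu = 5.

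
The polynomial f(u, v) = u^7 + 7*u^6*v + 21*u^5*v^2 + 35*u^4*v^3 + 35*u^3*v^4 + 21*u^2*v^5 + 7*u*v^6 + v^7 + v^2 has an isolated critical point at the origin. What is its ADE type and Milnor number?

The Hessian of f at 0 has rank 1. Corank 1: A-series; mu = 6 gives A_6.

Type A_6, Milnor number mu = 6.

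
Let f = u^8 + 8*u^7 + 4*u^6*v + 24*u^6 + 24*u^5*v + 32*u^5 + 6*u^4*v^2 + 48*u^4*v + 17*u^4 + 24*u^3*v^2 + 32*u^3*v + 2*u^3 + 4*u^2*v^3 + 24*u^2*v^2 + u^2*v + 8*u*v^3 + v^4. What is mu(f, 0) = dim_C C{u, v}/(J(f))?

5

The Hessian of f at 0 is [[0, 0], [0, 0]] with rank 0, so corank 2. A Groebner basis of the Jacobian ideal J(f) in C{u,v} is {u*v^2, -u*v/8 + v^3, u^2 + u*v/2}; counting standard monomials gives mu = 5. Corank 2; j^3 = u^2*(2*u + v) has shape L^2 M (L != M), so D-series; mu = 5 gives D_5.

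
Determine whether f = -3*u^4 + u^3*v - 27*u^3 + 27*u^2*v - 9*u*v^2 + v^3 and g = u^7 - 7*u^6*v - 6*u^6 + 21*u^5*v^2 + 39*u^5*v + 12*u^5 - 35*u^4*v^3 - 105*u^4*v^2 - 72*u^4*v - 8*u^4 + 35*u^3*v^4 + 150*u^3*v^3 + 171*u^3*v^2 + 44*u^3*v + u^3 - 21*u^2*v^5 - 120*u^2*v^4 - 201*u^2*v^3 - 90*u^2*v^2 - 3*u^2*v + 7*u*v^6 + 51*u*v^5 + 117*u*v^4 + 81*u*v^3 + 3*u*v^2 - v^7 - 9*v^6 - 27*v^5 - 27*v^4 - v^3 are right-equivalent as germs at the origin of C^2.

The Hessian of f at 0 has rank 0. Corank 2; j^3 = -(3*u - v)^3 is a perfect cube, so E-series; the 4-jet and mu = 7 give E_7. The Hessian of g at 0 has rank 0. Corank 2; j^3 = (u - v)^3 is a perfect cube, so E-series; the 4-jet and mu = 7 give E_7. Both have type E_7, hence right-equivalent.

Yes.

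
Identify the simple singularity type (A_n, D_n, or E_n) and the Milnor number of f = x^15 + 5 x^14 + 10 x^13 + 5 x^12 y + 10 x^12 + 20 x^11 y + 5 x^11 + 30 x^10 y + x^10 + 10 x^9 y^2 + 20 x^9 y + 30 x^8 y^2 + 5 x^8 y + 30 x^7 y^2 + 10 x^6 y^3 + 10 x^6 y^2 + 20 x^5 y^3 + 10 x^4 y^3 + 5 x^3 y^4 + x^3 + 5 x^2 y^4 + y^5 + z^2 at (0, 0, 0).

The Hessian of f at 0 is [[0, 0, 0], [0, 0, 0], [0, 0, 2]] with rank 1, so corank 2. A Groebner basis of the Jacobian ideal J(f) in C{x,y,z} is {y^4, x^2, z}; counting standard monomials gives mu = 8. Corank 2; j^3 = x^3 is a perfect cube, so E-series; the 5-jet and mu = 8 give E_8.

Type E8, Milnor number mu = 8.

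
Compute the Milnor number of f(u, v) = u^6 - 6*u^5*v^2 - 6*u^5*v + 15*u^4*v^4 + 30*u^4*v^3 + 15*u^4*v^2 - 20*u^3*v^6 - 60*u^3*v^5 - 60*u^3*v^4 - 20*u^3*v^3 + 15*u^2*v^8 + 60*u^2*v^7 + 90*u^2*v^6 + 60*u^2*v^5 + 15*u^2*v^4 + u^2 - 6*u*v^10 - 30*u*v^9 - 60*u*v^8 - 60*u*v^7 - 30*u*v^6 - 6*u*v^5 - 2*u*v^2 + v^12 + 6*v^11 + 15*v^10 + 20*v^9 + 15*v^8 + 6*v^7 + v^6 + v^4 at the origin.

5

The Hessian of f at 0 has rank 1. Corank 1: A-series; mu = 5 gives A_5.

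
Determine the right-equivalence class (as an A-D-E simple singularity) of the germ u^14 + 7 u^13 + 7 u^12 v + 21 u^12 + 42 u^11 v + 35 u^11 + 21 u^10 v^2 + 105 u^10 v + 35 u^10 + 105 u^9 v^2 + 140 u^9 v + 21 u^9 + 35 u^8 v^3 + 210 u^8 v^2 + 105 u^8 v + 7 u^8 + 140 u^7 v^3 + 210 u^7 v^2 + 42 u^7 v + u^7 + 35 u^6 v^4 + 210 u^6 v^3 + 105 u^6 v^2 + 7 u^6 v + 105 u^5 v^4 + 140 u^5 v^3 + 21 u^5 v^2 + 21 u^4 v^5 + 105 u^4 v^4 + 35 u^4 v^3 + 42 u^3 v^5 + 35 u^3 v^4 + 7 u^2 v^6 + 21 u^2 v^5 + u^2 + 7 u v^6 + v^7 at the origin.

A_{6}

The Hessian of f at 0 has rank 1. Corank 1: A-series; mu = 6 gives A_6.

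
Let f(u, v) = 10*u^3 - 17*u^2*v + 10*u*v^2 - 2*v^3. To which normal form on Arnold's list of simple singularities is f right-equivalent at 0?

The Hessian of f at 0 is [[0, 0], [0, 0]] with rank 0, so corank 2. A Groebner basis of the Jacobian ideal J(f) in C{u,v} is {v^3, u^2 - 2*v^2/11, u*v - 5*v^2/11}; counting standard monomials gives mu = 4. Corank 2; j^3 = (2*u - v)*(5*u^2 - 6*u*v + 2*v^2) splits into three distinct lines over C (the quadratic factor has nonzero discriminant), so D_4.

D4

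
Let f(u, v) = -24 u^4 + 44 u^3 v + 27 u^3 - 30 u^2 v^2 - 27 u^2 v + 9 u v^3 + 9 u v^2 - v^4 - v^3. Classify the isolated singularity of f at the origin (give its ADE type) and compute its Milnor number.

Type E_{7}, Milnor number mu = 7.

The Hessian of f at 0 is [[0, 0], [0, 0]] with rank 0, so corank 2. A Groebner basis of the Jacobian ideal J(f) in C{u,v} is {19683*u^2/4 - 6561*u*v/2 + v^4 + 27*v^3/4 + 2187*v^2/4, u^3 - 135*u^2/4 + 45*u*v/2 - v^3/12 - 15*v^2/4, u^2*v - 243*u^2/4 + 81*u*v/2 - 7*v^3/36 - 27*v^2/4, -81*u^2 + u*v^2 + 54*u*v - 4*v^3/9 - 9*v^2}; counting standard monomials gives mu = 7. Corank 2; j^3 = (3*u - v)^3 is a perfect cube, so E-series; the 4-jet and mu = 7 give E_7.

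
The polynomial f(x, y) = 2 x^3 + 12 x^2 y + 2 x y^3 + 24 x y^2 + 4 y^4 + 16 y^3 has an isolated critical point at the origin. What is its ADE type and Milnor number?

Type E7, Milnor number mu = 7.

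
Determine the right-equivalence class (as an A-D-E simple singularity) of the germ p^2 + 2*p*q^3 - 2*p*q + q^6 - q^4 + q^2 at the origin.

The Hessian of f at 0 is [[2, -2], [-2, 2]] with rank 1, so corank 1. A Groebner basis of the Jacobian ideal J(f) in C{p,q} is {q^3, p - q}; counting standard monomials gives mu = 3. Corank 1: A-series; mu = 3 gives A_3.

A3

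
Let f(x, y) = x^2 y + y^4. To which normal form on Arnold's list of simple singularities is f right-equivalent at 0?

D_5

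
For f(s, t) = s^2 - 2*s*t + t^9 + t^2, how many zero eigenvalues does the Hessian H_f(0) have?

Hessian at 0 has rank 1.

1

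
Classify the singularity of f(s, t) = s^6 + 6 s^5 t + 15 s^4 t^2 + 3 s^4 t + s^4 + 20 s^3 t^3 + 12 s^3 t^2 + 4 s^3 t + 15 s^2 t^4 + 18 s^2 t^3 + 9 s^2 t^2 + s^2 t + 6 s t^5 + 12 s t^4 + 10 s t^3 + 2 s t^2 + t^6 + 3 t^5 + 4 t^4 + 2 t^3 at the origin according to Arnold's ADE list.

D4

The Hessian of f at 0 is [[0, 0], [0, 0]] with rank 0, so corank 2. A Groebner basis of the Jacobian ideal J(f) in C{s,t} is {t^3, s^2 + 2*t^2, s*t + t^2}; counting standard monomials gives mu = 4. Corank 2; j^3 = t*(s^2 + 2*s*t + 2*t^2) splits into three distinct lines over C (the quadratic factor has nonzero discriminant), so D_4.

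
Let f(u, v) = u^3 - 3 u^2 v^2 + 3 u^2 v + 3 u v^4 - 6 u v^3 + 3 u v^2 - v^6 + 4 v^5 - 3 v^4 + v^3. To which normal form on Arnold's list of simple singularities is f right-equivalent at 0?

The Hessian of f at 0 is [[0, 0], [0, 0]] with rank 0, so corank 2. A Groebner basis of the Jacobian ideal J(f) in C{u,v} is {v^4, u^3 + 3*u^2*v + 3*u^2/2 + 3*u*v - 2*v^3 + 3*v^2/2, -u^2/2 + u*v^2 - u*v + v^3 - v^2/2}; counting standard monomials gives mu = 8. Corank 2; j^3 = (u + v)^3 is a perfect cube, so E-series; the 5-jet and mu = 8 give E_8.

E8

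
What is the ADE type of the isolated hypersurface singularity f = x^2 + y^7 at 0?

The Hessian of f at 0 has rank 1. Corank 1: A-series; mu = 6 gives A_6.

A_6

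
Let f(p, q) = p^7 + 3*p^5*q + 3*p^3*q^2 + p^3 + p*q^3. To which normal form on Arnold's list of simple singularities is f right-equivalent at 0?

The Hessian of f at 0 is [[0, 0], [0, 0]] with rank 0, so corank 2. A Groebner basis of the Jacobian ideal J(f) in C{p,q} is {p^3, p*q^2, 3*p^2 + q^3}; counting standard monomials gives mu = 7. Corank 2; j^3 = p^3 is a perfect cube, so E-series; the 4-jet and mu = 7 give E_7.

E7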